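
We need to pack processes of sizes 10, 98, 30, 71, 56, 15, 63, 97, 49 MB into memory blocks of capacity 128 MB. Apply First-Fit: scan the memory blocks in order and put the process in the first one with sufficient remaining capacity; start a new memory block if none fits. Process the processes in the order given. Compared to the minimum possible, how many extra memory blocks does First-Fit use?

First-Fit: [10,98,15] [30,71] [56,63] [97] [49] → 5 memory blocks.
Total size 489 MB; any packing needs at least ⌈489/128⌉ = 4 memory blocks.
An optimal packing achieves that bound: [98,30] [97,15,10] [71,56] [63,49] → 4 memory blocks.
Excess: 5 − 4 = 1.

1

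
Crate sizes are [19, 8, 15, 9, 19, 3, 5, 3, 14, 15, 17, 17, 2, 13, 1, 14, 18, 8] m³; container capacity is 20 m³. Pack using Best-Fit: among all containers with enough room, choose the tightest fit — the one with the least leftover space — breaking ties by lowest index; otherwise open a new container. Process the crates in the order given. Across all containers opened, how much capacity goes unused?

19 m³ → container 1 (remaining 1 m³)
8 m³ → container 2 (remaining 12 m³)
15 m³ → container 3 (remaining 5 m³)
9 m³ → container 2 (remaining 3 m³)
19 m³ → container 4 (remaining 1 m³)
3 m³ → container 2 (remaining 0 m³)
5 m³ → container 3 (remaining 0 m³)
3 m³ → container 5 (remaining 17 m³)
14 m³ → container 5 (remaining 3 m³)
15 m³ → container 6 (remaining 5 m³)
17 m³ → container 7 (remaining 3 m³)
17 m³ → container 8 (remaining 3 m³)
2 m³ → container 5 (remaining 1 m³)
13 m³ → container 9 (remaining 7 m³)
1 m³ → container 1 (remaining 0 m³)
14 m³ → container 10 (remaining 6 m³)
18 m³ → container 11 (remaining 2 m³)
8 m³ → container 12 (remaining 12 m³)
12 containers × 20 m³ = 240 m³; used 200 m³; unused 40 m³.

40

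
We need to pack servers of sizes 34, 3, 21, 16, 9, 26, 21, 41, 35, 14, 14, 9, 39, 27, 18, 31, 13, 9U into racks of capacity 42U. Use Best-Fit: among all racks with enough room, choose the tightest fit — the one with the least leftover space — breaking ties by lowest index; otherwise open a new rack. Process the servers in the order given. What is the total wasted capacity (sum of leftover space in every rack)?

Put 34U in rack 1; 8U remain.
Put 3U in rack 1; 5U remain.
Put 21U in rack 2; 21U remain.
Put 16U in rack 2; 5U remain.
Put 9U in rack 3; 33U remain.
Put 26U in rack 3; 7U remain.
Put 21U in rack 4; 21U remain.
Put 41U in rack 5; 1U remain.
Put 35U in rack 6; 7U remain.
Put 14U in rack 4; 7U remain.
Put 14U in rack 7; 28U remain.
Put 9U in rack 7; 19U remain.
Put 39U in rack 8; 3U remain.
Put 27U in rack 9; 15U remain.
Put 18U in rack 7; 1U remain.
Put 31U in rack 10; 11U remain.
Put 13U in rack 9; 2U remain.
Put 9U in rack 10; 2U remain.
10 racks × 42U = 420U; used 380U; unused 40U.

40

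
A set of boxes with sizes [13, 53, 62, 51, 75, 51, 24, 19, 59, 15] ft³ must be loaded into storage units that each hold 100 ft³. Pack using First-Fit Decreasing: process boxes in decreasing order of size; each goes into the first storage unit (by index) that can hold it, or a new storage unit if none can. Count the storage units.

6

Sorted descending: 75, 62, 59, 53, 51, 51, 24, 19, 15, 13.
storage unit 1: place 75 ft³, 25 ft³ left
storage unit 2: place 62 ft³, 38 ft³ left
storage unit 3: place 59 ft³, 41 ft³ left
storage unit 4: place 53 ft³, 47 ft³ left
storage unit 5: place 51 ft³, 49 ft³ left
storage unit 6: place 51 ft³, 49 ft³ left
storage unit 1: place 24 ft³, 1 ft³ left
storage unit 2: place 19 ft³, 19 ft³ left
storage unit 2: place 15 ft³, 4 ft³ left
storage unit 3: place 13 ft³, 28 ft³ left
Final storage units: [75,24] [62,19,15] [59,13] [53] [51] [51].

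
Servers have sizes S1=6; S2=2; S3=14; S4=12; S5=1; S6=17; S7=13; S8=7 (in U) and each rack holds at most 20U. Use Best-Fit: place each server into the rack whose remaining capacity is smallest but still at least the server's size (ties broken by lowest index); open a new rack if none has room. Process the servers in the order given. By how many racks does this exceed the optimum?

Best-Fit: [6,2,12] [14,1] [17] [13,7] → 4 racks.
Total size 72U; any packing needs at least ⌈72/20⌉ = 4 racks.
So 4 is already optimal.

0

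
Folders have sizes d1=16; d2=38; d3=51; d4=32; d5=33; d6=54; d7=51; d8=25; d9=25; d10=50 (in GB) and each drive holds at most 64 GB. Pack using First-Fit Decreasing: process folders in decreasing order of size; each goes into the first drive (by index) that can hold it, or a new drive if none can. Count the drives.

7

Sorted descending: 54, 51, 51, 50, 38, 33, 32, 25, 25, 16.
Put 54 GB in drive 1; 10 GB remain.
Put 51 GB in drive 2; 13 GB remain.
Put 51 GB in drive 3; 13 GB remain.
Put 50 GB in drive 4; 14 GB remain.
Put 38 GB in drive 5; 26 GB remain.
Put 33 GB in drive 6; 31 GB remain.
Put 32 GB in drive 7; 32 GB remain.
Put 25 GB in drive 5; 1 GB remain.
Put 25 GB in drive 6; 6 GB remain.
Put 16 GB in drive 7; 16 GB remain.
Final drives: [54] [51] [51] [50] [38,25] [33,25] [32,16].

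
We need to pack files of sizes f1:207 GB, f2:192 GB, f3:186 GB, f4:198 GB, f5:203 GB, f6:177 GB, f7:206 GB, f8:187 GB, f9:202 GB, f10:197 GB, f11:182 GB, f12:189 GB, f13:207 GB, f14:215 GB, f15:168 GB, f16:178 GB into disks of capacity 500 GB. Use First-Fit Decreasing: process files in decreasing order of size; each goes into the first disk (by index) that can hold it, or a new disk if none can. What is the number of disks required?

Sorted descending: 215, 207, 207, 206, 203, 202, 198, 197, 192, 189, 187, 186, 182, 178, 177, 168.
215 GB → disk 1 (remaining 285 GB)
207 GB → disk 1 (remaining 78 GB)
207 GB → disk 2 (remaining 293 GB)
206 GB → disk 2 (remaining 87 GB)
203 GB → disk 3 (remaining 297 GB)
202 GB → disk 3 (remaining 95 GB)
198 GB → disk 4 (remaining 302 GB)
197 GB → disk 4 (remaining 105 GB)
192 GB → disk 5 (remaining 308 GB)
189 GB → disk 5 (remaining 119 GB)
187 GB → disk 6 (remaining 313 GB)
186 GB → disk 6 (remaining 127 GB)
182 GB → disk 7 (remaining 318 GB)
178 GB → disk 7 (remaining 140 GB)
177 GB → disk 8 (remaining 323 GB)
168 GB → disk 8 (remaining 155 GB)

8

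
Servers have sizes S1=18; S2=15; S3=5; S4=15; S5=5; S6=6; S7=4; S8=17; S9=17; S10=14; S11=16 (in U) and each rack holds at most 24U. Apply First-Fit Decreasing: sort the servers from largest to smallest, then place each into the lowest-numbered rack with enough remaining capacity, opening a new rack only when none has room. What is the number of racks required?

7 racks

Sorted descending: 18, 17, 17, 16, 15, 15, 14, 6, 5, 5, 4.
18U → rack 1 (remaining 6U)
17U → rack 2 (remaining 7U)
17U → rack 3 (remaining 7U)
16U → rack 4 (remaining 8U)
15U → rack 5 (remaining 9U)
15U → rack 6 (remaining 9U)
14U → rack 7 (remaining 10U)
6U → rack 1 (remaining 0U)
5U → rack 2 (remaining 2U)
5U → rack 3 (remaining 2U)
4U → rack 4 (remaining 4U)
Final racks: [18,6] [17,5] [17,5] [16,4] [15] [15] [14].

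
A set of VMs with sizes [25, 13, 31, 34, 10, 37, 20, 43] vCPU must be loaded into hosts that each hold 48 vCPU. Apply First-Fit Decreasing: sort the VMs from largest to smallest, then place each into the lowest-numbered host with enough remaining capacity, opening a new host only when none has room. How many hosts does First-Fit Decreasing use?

Sorted descending: 43, 37, 34, 31, 25, 20, 13, 10.
43 vCPU → host 1 (remaining 5 vCPU)
37 vCPU → host 2 (remaining 11 vCPU)
34 vCPU → host 3 (remaining 14 vCPU)
31 vCPU → host 4 (remaining 17 vCPU)
25 vCPU → host 5 (remaining 23 vCPU)
20 vCPU → host 5 (remaining 3 vCPU)
13 vCPU → host 3 (remaining 1 vCPU)
10 vCPU → host 2 (remaining 1 vCPU)

5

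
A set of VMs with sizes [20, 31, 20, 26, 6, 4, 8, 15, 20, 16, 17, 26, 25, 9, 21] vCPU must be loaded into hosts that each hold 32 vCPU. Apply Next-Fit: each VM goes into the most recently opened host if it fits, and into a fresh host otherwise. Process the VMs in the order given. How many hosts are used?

11

Put 20 vCPU in host 1; 12 vCPU remain.
Put 31 vCPU in host 2; 1 vCPU remain.
Put 20 vCPU in host 3; 12 vCPU remain.
Put 26 vCPU in host 4; 6 vCPU remain.
Put 6 vCPU in host 4; 0 vCPU remain.
Put 4 vCPU in host 5; 28 vCPU remain.
Put 8 vCPU in host 5; 20 vCPU remain.
Put 15 vCPU in host 5; 5 vCPU remain.
Put 20 vCPU in host 6; 12 vCPU remain.
Put 16 vCPU in host 7; 16 vCPU remain.
Put 17 vCPU in host 8; 15 vCPU remain.
Put 26 vCPU in host 9; 6 vCPU remain.
Put 25 vCPU in host 10; 7 vCPU remain.
Put 9 vCPU in host 11; 23 vCPU remain.
Put 21 vCPU in host 11; 2 vCPU remain.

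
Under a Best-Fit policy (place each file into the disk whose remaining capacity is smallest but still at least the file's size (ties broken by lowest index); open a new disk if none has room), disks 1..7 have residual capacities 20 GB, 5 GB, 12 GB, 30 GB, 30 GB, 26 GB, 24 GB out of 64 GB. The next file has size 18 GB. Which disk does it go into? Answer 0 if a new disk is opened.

Disks with room: disk 1 (20 GB), disk 4 (30 GB), disk 5 (30 GB), disk 6 (26 GB), disk 7 (24 GB).
Tightest fit is disk 1 with 20 GB free.

1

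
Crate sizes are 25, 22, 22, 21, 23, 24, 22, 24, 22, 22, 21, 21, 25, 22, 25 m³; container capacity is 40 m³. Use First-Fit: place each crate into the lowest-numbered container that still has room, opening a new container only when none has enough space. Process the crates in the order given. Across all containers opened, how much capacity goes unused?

259

25 m³ → container 1 (remaining 15 m³)
22 m³ → container 2 (remaining 18 m³)
22 m³ → container 3 (remaining 18 m³)
21 m³ → container 4 (remaining 19 m³)
23 m³ → container 5 (remaining 17 m³)
24 m³ → container 6 (remaining 16 m³)
22 m³ → container 7 (remaining 18 m³)
24 m³ → container 8 (remaining 16 m³)
22 m³ → container 9 (remaining 18 m³)
22 m³ → container 10 (remaining 18 m³)
21 m³ → container 11 (remaining 19 m³)
21 m³ → container 12 (remaining 19 m³)
25 m³ → container 13 (remaining 15 m³)
22 m³ → container 14 (remaining 18 m³)
25 m³ → container 15 (remaining 15 m³)
15 containers × 40 m³ = 600 m³; used 341 m³; unused 259 m³.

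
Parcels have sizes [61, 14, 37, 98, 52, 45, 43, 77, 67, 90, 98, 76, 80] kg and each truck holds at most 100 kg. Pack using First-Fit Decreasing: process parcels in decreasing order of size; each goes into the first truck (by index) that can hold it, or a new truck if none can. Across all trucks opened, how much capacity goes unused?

162

Sorted descending: 98, 98, 90, 80, 77, 76, 67, 61, 52, 45, 43, 37, 14.
Put 98 kg in truck 1; 2 kg remain.
Put 98 kg in truck 2; 2 kg remain.
Put 90 kg in truck 3; 10 kg remain.
Put 80 kg in truck 4; 20 kg remain.
Put 77 kg in truck 5; 23 kg remain.
Put 76 kg in truck 6; 24 kg remain.
Put 67 kg in truck 7; 33 kg remain.
Put 61 kg in truck 8; 39 kg remain.
Put 52 kg in truck 9; 48 kg remain.
Put 45 kg in truck 9; 3 kg remain.
Put 43 kg in truck 10; 57 kg remain.
Put 37 kg in truck 8; 2 kg remain.
Put 14 kg in truck 4; 6 kg remain.
10 trucks × 100 kg = 1000 kg; used 838 kg; unused 162 kg.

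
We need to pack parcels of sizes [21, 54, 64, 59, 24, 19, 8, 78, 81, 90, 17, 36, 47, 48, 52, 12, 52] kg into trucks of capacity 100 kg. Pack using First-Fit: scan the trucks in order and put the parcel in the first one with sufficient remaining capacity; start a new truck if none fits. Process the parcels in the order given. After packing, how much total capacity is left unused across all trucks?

138

truck 1: place 21 kg, 79 kg left
truck 1: place 54 kg, 25 kg left
truck 2: place 64 kg, 36 kg left
truck 3: place 59 kg, 41 kg left
truck 1: place 24 kg, 1 kg left
truck 2: place 19 kg, 17 kg left
truck 2: place 8 kg, 9 kg left
truck 4: place 78 kg, 22 kg left
truck 5: place 81 kg, 19 kg left
truck 6: place 90 kg, 10 kg left
truck 3: place 17 kg, 24 kg left
truck 7: place 36 kg, 64 kg left
truck 7: place 47 kg, 17 kg left
truck 8: place 48 kg, 52 kg left
truck 8: place 52 kg, 0 kg left
truck 3: place 12 kg, 12 kg left
truck 9: place 52 kg, 48 kg left
9 trucks × 100 kg = 900 kg; used 762 kg; unused 138 kg.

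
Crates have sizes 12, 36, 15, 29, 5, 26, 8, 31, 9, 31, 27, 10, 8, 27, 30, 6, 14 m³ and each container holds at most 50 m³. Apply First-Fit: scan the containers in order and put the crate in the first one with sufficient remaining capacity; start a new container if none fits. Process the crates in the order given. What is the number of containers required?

Put 12 m³ in container 1; 38 m³ remain.
Put 36 m³ in container 1; 2 m³ remain.
Put 15 m³ in container 2; 35 m³ remain.
Put 29 m³ in container 2; 6 m³ remain.
Put 5 m³ in container 2; 1 m³ remain.
Put 26 m³ in container 3; 24 m³ remain.
Put 8 m³ in container 3; 16 m³ remain.
Put 31 m³ in container 4; 19 m³ remain.
Put 9 m³ in container 3; 7 m³ remain.
Put 31 m³ in container 5; 19 m³ remain.
Put 27 m³ in container 6; 23 m³ remain.
Put 10 m³ in container 4; 9 m³ remain.
Put 8 m³ in container 4; 1 m³ remain.
Put 27 m³ in container 7; 23 m³ remain.
Put 30 m³ in container 8; 20 m³ remain.
Put 6 m³ in container 3; 1 m³ remain.
Put 14 m³ in container 5; 5 m³ remain.
Final containers: [12,36] [15,29,5] [26,8,9,6] [31,10,8] [31,14] [27] [27] [30].

8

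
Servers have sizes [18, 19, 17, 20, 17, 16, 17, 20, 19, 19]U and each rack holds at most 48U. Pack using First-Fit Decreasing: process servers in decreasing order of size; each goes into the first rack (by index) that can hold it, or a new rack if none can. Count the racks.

5

Sorted descending: 20, 20, 19, 19, 19, 18, 17, 17, 17, 16.
20U → rack 1 (remaining 28U)
20U → rack 1 (remaining 8U)
19U → rack 2 (remaining 29U)
19U → rack 2 (remaining 10U)
19U → rack 3 (remaining 29U)
18U → rack 3 (remaining 11U)
17U → rack 4 (remaining 31U)
17U → rack 4 (remaining 14U)
17U → rack 5 (remaining 31U)
16U → rack 5 (remaining 15U)
Final racks: [20,20] [19,19] [19,18] [17,17] [17,16].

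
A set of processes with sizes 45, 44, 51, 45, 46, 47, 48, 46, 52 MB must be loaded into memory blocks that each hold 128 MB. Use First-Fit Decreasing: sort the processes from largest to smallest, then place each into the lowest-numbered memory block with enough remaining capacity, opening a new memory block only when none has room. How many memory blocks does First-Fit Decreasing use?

Sorted descending: 52, 51, 48, 47, 46, 46, 45, 45, 44.
52 MB → memory block 1 (remaining 76 MB)
51 MB → memory block 1 (remaining 25 MB)
48 MB → memory block 2 (remaining 80 MB)
47 MB → memory block 2 (remaining 33 MB)
46 MB → memory block 3 (remaining 82 MB)
46 MB → memory block 3 (remaining 36 MB)
45 MB → memory block 4 (remaining 83 MB)
45 MB → memory block 4 (remaining 38 MB)
44 MB → memory block 5 (remaining 84 MB)

5 memory blocks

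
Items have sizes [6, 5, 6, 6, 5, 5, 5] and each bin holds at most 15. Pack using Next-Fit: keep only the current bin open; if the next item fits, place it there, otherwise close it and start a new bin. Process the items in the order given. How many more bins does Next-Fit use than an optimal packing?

Next-Fit: [6,5] [6,6] [5,5,5] → 3 bins.
Total size 38; any packing needs at least ⌈38/15⌉ = 3 bins.
So 3 is already optimal.

0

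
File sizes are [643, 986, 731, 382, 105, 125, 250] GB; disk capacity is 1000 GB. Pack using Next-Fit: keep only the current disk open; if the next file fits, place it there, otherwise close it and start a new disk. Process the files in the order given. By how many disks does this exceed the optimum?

0

Next-Fit: [643] [986] [731] [382,105,125,250] → 4 disks.
Total size 3222 GB; any packing needs at least ⌈3222/1000⌉ = 4 disks.
So 4 is already optimal.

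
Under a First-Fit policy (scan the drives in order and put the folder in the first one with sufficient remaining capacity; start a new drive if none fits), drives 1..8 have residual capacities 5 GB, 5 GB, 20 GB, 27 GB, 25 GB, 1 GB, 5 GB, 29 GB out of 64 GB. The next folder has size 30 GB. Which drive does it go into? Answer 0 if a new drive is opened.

0

No drive has ≥ 30 GB free, so a new drive is opened.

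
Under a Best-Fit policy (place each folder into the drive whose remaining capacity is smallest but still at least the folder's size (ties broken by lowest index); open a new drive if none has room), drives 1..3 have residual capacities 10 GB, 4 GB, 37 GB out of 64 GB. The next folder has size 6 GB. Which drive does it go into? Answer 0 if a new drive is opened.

1

Drives with room: drive 1 (10 GB), drive 3 (37 GB).
Tightest fit is drive 1 with 10 GB free.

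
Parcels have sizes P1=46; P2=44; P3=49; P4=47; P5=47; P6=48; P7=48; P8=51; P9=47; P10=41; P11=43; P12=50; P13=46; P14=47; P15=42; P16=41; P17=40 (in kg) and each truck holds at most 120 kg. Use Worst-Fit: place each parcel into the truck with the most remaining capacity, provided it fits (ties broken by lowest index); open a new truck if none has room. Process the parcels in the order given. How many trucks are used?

9 trucks

P1 (46 kg) → truck 1 (remaining 74 kg)
P2 (44 kg) → truck 1 (remaining 30 kg)
P3 (49 kg) → truck 2 (remaining 71 kg)
P4 (47 kg) → truck 2 (remaining 24 kg)
P5 (47 kg) → truck 3 (remaining 73 kg)
P6 (48 kg) → truck 3 (remaining 25 kg)
P7 (48 kg) → truck 4 (remaining 72 kg)
P8 (51 kg) → truck 4 (remaining 21 kg)
P9 (47 kg) → truck 5 (remaining 73 kg)
P10 (41 kg) → truck 5 (remaining 32 kg)
P11 (43 kg) → truck 6 (remaining 77 kg)
P12 (50 kg) → truck 6 (remaining 27 kg)
P13 (46 kg) → truck 7 (remaining 74 kg)
P14 (47 kg) → truck 7 (remaining 27 kg)
P15 (42 kg) → truck 8 (remaining 78 kg)
P16 (41 kg) → truck 8 (remaining 37 kg)
P17 (40 kg) → truck 9 (remaining 80 kg)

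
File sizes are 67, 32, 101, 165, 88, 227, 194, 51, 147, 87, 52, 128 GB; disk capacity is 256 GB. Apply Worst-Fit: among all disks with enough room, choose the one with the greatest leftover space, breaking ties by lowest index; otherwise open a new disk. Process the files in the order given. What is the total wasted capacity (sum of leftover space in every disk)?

197

Put 67 GB in disk 1; 189 GB remain.
Put 32 GB in disk 1; 157 GB remain.
Put 101 GB in disk 1; 56 GB remain.
Put 165 GB in disk 2; 91 GB remain.
Put 88 GB in disk 2; 3 GB remain.
Put 227 GB in disk 3; 29 GB remain.
Put 194 GB in disk 4; 62 GB remain.
Put 51 GB in disk 4; 11 GB remain.
Put 147 GB in disk 5; 109 GB remain.
Put 87 GB in disk 5; 22 GB remain.
Put 52 GB in disk 1; 4 GB remain.
Put 128 GB in disk 6; 128 GB remain.
6 disks × 256 GB = 1536 GB; used 1339 GB; unused 197 GB.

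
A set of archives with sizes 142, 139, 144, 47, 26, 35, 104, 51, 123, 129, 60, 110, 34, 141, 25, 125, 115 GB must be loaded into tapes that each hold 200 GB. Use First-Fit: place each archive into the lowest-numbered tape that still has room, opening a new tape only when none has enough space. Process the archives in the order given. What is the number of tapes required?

Put 142 GB in tape 1; 58 GB remain.
Put 139 GB in tape 2; 61 GB remain.
Put 144 GB in tape 3; 56 GB remain.
Put 47 GB in tape 1; 11 GB remain.
Put 26 GB in tape 2; 35 GB remain.
Put 35 GB in tape 2; 0 GB remain.
Put 104 GB in tape 4; 96 GB remain.
Put 51 GB in tape 3; 5 GB remain.
Put 123 GB in tape 5; 77 GB remain.
Put 129 GB in tape 6; 71 GB remain.
Put 60 GB in tape 4; 36 GB remain.
Put 110 GB in tape 7; 90 GB remain.
Put 34 GB in tape 4; 2 GB remain.
Put 141 GB in tape 8; 59 GB remain.
Put 25 GB in tape 5; 52 GB remain.
Put 125 GB in tape 9; 75 GB remain.
Put 115 GB in tape 10; 85 GB remain.

10 tapes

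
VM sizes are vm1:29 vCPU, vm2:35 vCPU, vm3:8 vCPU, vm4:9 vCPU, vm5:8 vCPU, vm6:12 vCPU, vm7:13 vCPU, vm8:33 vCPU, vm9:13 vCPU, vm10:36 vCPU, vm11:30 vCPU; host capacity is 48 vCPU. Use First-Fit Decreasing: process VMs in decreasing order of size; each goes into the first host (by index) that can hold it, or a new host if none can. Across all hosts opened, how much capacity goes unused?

Sorted descending: 36, 35, 33, 30, 29, 13, 13, 12, 9, 8, 8.
Put 36 vCPU in host 1; 12 vCPU remain.
Put 35 vCPU in host 2; 13 vCPU remain.
Put 33 vCPU in host 3; 15 vCPU remain.
Put 30 vCPU in host 4; 18 vCPU remain.
Put 29 vCPU in host 5; 19 vCPU remain.
Put 13 vCPU in host 2; 0 vCPU remain.
Put 13 vCPU in host 3; 2 vCPU remain.
Put 12 vCPU in host 1; 0 vCPU remain.
Put 9 vCPU in host 4; 9 vCPU remain.
Put 8 vCPU in host 4; 1 vCPU remain.
Put 8 vCPU in host 5; 11 vCPU remain.
5 hosts × 48 vCPU = 240 vCPU; used 226 vCPU; unused 14 vCPU.

14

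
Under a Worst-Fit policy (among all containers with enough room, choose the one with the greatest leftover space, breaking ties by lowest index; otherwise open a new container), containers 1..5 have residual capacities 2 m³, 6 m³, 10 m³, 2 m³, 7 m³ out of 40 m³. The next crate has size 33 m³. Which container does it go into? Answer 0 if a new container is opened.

No container has ≥ 33 m³ free, so a new container is opened.

0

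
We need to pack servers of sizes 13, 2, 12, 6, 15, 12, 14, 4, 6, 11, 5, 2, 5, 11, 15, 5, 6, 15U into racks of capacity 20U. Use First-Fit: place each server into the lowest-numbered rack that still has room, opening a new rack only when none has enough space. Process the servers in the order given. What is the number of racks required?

9 racks

Put 13U in rack 1; 7U remain.
Put 2U in rack 1; 5U remain.
Put 12U in rack 2; 8U remain.
Put 6U in rack 2; 2U remain.
Put 15U in rack 3; 5U remain.
Put 12U in rack 4; 8U remain.
Put 14U in rack 5; 6U remain.
Put 4U in rack 1; 1U remain.
Put 6U in rack 4; 2U remain.
Put 11U in rack 6; 9U remain.
Put 5U in rack 3; 0U remain.
Put 2U in rack 2; 0U remain.
Put 5U in rack 5; 1U remain.
Put 11U in rack 7; 9U remain.
Put 15U in rack 8; 5U remain.
Put 5U in rack 6; 4U remain.
Put 6U in rack 7; 3U remain.
Put 15U in rack 9; 5U remain.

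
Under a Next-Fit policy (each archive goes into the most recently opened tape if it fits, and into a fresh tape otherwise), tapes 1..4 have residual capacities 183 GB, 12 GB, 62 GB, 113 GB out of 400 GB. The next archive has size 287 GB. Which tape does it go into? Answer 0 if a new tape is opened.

Next-Fit only looks at tape 4, which has 113 GB free.
287 GB does not fit, so a new tape is opened.

0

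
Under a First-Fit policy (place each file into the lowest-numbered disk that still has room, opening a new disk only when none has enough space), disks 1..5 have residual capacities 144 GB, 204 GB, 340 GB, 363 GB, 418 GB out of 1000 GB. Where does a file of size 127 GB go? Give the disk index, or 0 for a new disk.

1

Disks with room: disk 1 (144 GB), disk 2 (204 GB), disk 3 (340 GB), disk 4 (363 GB), disk 5 (418 GB).
The first with room is disk 1.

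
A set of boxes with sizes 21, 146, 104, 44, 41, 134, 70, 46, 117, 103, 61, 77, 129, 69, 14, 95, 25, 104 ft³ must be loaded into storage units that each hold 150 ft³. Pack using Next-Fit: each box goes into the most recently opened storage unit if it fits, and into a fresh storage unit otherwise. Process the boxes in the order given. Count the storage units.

13

storage unit 1: place 21 ft³, 129 ft³ left
storage unit 2: place 146 ft³, 4 ft³ left
storage unit 3: place 104 ft³, 46 ft³ left
storage unit 3: place 44 ft³, 2 ft³ left
storage unit 4: place 41 ft³, 109 ft³ left
storage unit 5: place 134 ft³, 16 ft³ left
storage unit 6: place 70 ft³, 80 ft³ left
storage unit 6: place 46 ft³, 34 ft³ left
storage unit 7: place 117 ft³, 33 ft³ left
storage unit 8: place 103 ft³, 47 ft³ left
storage unit 9: place 61 ft³, 89 ft³ left
storage unit 9: place 77 ft³, 12 ft³ left
storage unit 10: place 129 ft³, 21 ft³ left
storage unit 11: place 69 ft³, 81 ft³ left
storage unit 11: place 14 ft³, 67 ft³ left
storage unit 12: place 95 ft³, 55 ft³ left
storage unit 12: place 25 ft³, 30 ft³ left
storage unit 13: place 104 ft³, 46 ft³ left
Final storage units: [21] [146] [104,44] [41] [134] [70,46] [117] [103] [61,77] [129] [69,14] [95,25] [104].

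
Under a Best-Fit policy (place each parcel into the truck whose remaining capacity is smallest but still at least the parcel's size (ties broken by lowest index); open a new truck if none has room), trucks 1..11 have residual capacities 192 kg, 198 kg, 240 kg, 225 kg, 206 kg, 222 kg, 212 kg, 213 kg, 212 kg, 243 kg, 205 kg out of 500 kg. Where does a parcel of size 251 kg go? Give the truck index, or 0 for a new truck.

0

No truck has ≥ 251 kg free, so a new truck is opened.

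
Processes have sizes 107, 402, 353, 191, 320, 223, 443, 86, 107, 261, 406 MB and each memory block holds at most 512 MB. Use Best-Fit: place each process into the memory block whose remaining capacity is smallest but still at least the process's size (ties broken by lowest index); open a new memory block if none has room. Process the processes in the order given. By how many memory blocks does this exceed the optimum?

Best-Fit: [107,402] [353,86] [191,320] [223,107] [443] [261] [406] → 7 memory blocks.
Total size 2899 MB; any packing needs at least ⌈2899/512⌉ = 6 memory blocks.
An optimal packing achieves that bound: [443] [406,86] [402,107] [353,107] [320,191] [261,223] → 6 memory blocks.
Excess: 7 − 6 = 1.

1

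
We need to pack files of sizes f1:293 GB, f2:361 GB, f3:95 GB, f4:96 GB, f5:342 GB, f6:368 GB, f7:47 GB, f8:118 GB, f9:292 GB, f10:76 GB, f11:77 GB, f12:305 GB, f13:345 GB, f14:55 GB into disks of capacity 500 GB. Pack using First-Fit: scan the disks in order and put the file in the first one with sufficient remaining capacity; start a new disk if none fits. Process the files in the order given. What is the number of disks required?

f1 (293 GB) → disk 1 (remaining 207 GB)
f2 (361 GB) → disk 2 (remaining 139 GB)
f3 (95 GB) → disk 1 (remaining 112 GB)
f4 (96 GB) → disk 1 (remaining 16 GB)
f5 (342 GB) → disk 3 (remaining 158 GB)
f6 (368 GB) → disk 4 (remaining 132 GB)
f7 (47 GB) → disk 2 (remaining 92 GB)
f8 (118 GB) → disk 3 (remaining 40 GB)
f9 (292 GB) → disk 5 (remaining 208 GB)
f10 (76 GB) → disk 2 (remaining 16 GB)
f11 (77 GB) → disk 4 (remaining 55 GB)
f12 (305 GB) → disk 6 (remaining 195 GB)
f13 (345 GB) → disk 7 (remaining 155 GB)
f14 (55 GB) → disk 4 (remaining 0 GB)

7 disks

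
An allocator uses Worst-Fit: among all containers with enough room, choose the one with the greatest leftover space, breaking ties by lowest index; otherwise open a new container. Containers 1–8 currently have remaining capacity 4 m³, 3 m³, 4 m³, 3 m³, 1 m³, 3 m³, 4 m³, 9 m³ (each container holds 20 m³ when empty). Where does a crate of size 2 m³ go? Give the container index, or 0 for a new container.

Containers with room: container 1 (4 m³), container 2 (3 m³), container 3 (4 m³), container 4 (3 m³), container 6 (3 m³), container 7 (4 m³), container 8 (9 m³).
Most room is container 8 with 9 m³ free.

8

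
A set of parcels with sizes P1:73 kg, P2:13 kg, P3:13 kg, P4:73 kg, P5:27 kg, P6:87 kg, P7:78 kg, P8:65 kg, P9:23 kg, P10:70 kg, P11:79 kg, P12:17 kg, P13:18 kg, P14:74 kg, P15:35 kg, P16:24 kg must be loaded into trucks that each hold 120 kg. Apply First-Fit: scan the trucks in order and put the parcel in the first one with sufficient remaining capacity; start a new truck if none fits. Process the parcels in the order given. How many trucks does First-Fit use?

P1 (73 kg) → truck 1 (remaining 47 kg)
P2 (13 kg) → truck 1 (remaining 34 kg)
P3 (13 kg) → truck 1 (remaining 21 kg)
P4 (73 kg) → truck 2 (remaining 47 kg)
P5 (27 kg) → truck 2 (remaining 20 kg)
P6 (87 kg) → truck 3 (remaining 33 kg)
P7 (78 kg) → truck 4 (remaining 42 kg)
P8 (65 kg) → truck 5 (remaining 55 kg)
P9 (23 kg) → truck 3 (remaining 10 kg)
P10 (70 kg) → truck 6 (remaining 50 kg)
P11 (79 kg) → truck 7 (remaining 41 kg)
P12 (17 kg) → truck 1 (remaining 4 kg)
P13 (18 kg) → truck 2 (remaining 2 kg)
P14 (74 kg) → truck 8 (remaining 46 kg)
P15 (35 kg) → truck 4 (remaining 7 kg)
P16 (24 kg) → truck 5 (remaining 31 kg)
Final trucks: [73,13,13,17] [73,27,18] [87,23] [78,35] [65,24] [70] [79] [74].

8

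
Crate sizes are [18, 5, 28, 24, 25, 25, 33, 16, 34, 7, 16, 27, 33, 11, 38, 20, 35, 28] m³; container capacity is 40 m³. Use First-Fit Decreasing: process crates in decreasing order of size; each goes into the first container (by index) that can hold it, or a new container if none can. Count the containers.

13

Sorted descending: 38, 35, 34, 33, 33, 28, 28, 27, 25, 25, 24, 20, 18, 16, 16, 11, 7, 5.
Put 38 m³ in container 1; 2 m³ remain.
Put 35 m³ in container 2; 5 m³ remain.
Put 34 m³ in container 3; 6 m³ remain.
Put 33 m³ in container 4; 7 m³ remain.
Put 33 m³ in container 5; 7 m³ remain.
Put 28 m³ in container 6; 12 m³ remain.
Put 28 m³ in container 7; 12 m³ remain.
Put 27 m³ in container 8; 13 m³ remain.
Put 25 m³ in container 9; 15 m³ remain.
Put 25 m³ in container 10; 15 m³ remain.
Put 24 m³ in container 11; 16 m³ remain.
Put 20 m³ in container 12; 20 m³ remain.
Put 18 m³ in container 12; 2 m³ remain.
Put 16 m³ in container 11; 0 m³ remain.
Put 16 m³ in container 13; 24 m³ remain.
Put 11 m³ in container 6; 1 m³ remain.
Put 7 m³ in container 4; 0 m³ remain.
Put 5 m³ in container 2; 0 m³ remain.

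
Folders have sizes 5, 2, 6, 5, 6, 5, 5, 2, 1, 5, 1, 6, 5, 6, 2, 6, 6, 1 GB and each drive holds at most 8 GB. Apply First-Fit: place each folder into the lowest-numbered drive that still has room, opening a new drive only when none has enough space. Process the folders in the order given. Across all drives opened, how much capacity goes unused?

drive 1: place 5 GB, 3 GB left
drive 1: place 2 GB, 1 GB left
drive 2: place 6 GB, 2 GB left
drive 3: place 5 GB, 3 GB left
drive 4: place 6 GB, 2 GB left
drive 5: place 5 GB, 3 GB left
drive 6: place 5 GB, 3 GB left
drive 2: place 2 GB, 0 GB left
drive 1: place 1 GB, 0 GB left
drive 7: place 5 GB, 3 GB left
drive 3: place 1 GB, 2 GB left
drive 8: place 6 GB, 2 GB left
drive 9: place 5 GB, 3 GB left
drive 10: place 6 GB, 2 GB left
drive 3: place 2 GB, 0 GB left
drive 11: place 6 GB, 2 GB left
drive 12: place 6 GB, 2 GB left
drive 4: place 1 GB, 1 GB left
12 drives × 8 GB = 96 GB; used 75 GB; unused 21 GB.

21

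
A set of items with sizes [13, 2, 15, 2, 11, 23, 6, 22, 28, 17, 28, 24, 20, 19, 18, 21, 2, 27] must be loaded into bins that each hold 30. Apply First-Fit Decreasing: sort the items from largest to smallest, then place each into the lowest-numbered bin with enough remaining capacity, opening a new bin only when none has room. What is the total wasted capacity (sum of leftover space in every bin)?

62

Sorted descending: 28, 28, 27, 24, 23, 22, 21, 20, 19, 18, 17, 15, 13, 11, 6, 2, 2, 2.
Put 28 in bin 1; 2 remain.
Put 28 in bin 2; 2 remain.
Put 27 in bin 3; 3 remain.
Put 24 in bin 4; 6 remain.
Put 23 in bin 5; 7 remain.
Put 22 in bin 6; 8 remain.
Put 21 in bin 7; 9 remain.
Put 20 in bin 8; 10 remain.
Put 19 in bin 9; 11 remain.
Put 18 in bin 10; 12 remain.
Put 17 in bin 11; 13 remain.
Put 15 in bin 12; 15 remain.
Put 13 in bin 11; 0 remain.
Put 11 in bin 9; 0 remain.
Put 6 in bin 4; 0 remain.
Put 2 in bin 1; 0 remain.
Put 2 in bin 2; 0 remain.
Put 2 in bin 3; 1 remain.
12 bins × 30 = 360; used 298; unused 62.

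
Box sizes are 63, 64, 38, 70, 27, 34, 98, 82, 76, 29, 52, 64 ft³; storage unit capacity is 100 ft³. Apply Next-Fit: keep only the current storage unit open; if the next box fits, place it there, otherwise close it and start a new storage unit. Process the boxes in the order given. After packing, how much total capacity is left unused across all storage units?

Put 63 ft³ in storage unit 1; 37 ft³ remain.
Put 64 ft³ in storage unit 2; 36 ft³ remain.
Put 38 ft³ in storage unit 3; 62 ft³ remain.
Put 70 ft³ in storage unit 4; 30 ft³ remain.
Put 27 ft³ in storage unit 4; 3 ft³ remain.
Put 34 ft³ in storage unit 5; 66 ft³ remain.
Put 98 ft³ in storage unit 6; 2 ft³ remain.
Put 82 ft³ in storage unit 7; 18 ft³ remain.
Put 76 ft³ in storage unit 8; 24 ft³ remain.
Put 29 ft³ in storage unit 9; 71 ft³ remain.
Put 52 ft³ in storage unit 9; 19 ft³ remain.
Put 64 ft³ in storage unit 10; 36 ft³ remain.
10 storage units × 100 ft³ = 1000 ft³; used 697 ft³; unused 303 ft³.

303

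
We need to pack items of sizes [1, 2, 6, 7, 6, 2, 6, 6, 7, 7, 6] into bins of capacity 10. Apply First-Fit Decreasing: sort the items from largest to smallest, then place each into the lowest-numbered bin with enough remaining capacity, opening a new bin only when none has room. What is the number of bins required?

Sorted descending: 7, 7, 7, 6, 6, 6, 6, 6, 2, 2, 1.
bin 1: place 7, 3 left
bin 2: place 7, 3 left
bin 3: place 7, 3 left
bin 4: place 6, 4 left
bin 5: place 6, 4 left
bin 6: place 6, 4 left
bin 7: place 6, 4 left
bin 8: place 6, 4 left
bin 1: place 2, 1 left
bin 2: place 2, 1 left
bin 1: place 1, 0 left
Final bins: [7,2,1] [7,2] [7] [6] [6] [6] [6] [6].

8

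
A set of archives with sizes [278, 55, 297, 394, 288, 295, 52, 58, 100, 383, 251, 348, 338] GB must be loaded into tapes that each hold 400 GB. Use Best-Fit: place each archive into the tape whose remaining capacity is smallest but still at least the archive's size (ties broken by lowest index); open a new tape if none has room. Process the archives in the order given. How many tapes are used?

tape 1: place 278 GB, 122 GB left
tape 1: place 55 GB, 67 GB left
tape 2: place 297 GB, 103 GB left
tape 3: place 394 GB, 6 GB left
tape 4: place 288 GB, 112 GB left
tape 5: place 295 GB, 105 GB left
tape 1: place 52 GB, 15 GB left
tape 2: place 58 GB, 45 GB left
tape 5: place 100 GB, 5 GB left
tape 6: place 383 GB, 17 GB left
tape 7: place 251 GB, 149 GB left
tape 8: place 348 GB, 52 GB left
tape 9: place 338 GB, 62 GB left

9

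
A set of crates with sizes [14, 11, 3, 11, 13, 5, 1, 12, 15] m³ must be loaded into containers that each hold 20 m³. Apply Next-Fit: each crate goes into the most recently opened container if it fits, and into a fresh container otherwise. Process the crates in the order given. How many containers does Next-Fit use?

container 1: place 14 m³, 6 m³ left
container 2: place 11 m³, 9 m³ left
container 2: place 3 m³, 6 m³ left
container 3: place 11 m³, 9 m³ left
container 4: place 13 m³, 7 m³ left
container 4: place 5 m³, 2 m³ left
container 4: place 1 m³, 1 m³ left
container 5: place 12 m³, 8 m³ left
container 6: place 15 m³, 5 m³ left

6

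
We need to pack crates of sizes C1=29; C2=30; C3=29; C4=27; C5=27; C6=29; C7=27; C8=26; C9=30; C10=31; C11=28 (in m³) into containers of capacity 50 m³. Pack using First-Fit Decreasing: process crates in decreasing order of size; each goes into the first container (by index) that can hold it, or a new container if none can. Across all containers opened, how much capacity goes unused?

237

Sorted descending: 31, 30, 30, 29, 29, 29, 28, 27, 27, 27, 26.
31 m³ → container 1 (remaining 19 m³)
30 m³ → container 2 (remaining 20 m³)
30 m³ → container 3 (remaining 20 m³)
29 m³ → container 4 (remaining 21 m³)
29 m³ → container 5 (remaining 21 m³)
29 m³ → container 6 (remaining 21 m³)
28 m³ → container 7 (remaining 22 m³)
27 m³ → container 8 (remaining 23 m³)
27 m³ → container 9 (remaining 23 m³)
27 m³ → container 10 (remaining 23 m³)
26 m³ → container 11 (remaining 24 m³)
11 containers × 50 m³ = 550 m³; used 313 m³; unused 237 m³.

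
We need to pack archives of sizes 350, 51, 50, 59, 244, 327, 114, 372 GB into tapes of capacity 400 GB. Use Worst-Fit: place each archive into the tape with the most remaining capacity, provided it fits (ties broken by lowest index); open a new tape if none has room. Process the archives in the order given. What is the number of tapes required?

tape 1: place 350 GB, 50 GB left
tape 2: place 51 GB, 349 GB left
tape 2: place 50 GB, 299 GB left
tape 2: place 59 GB, 240 GB left
tape 3: place 244 GB, 156 GB left
tape 4: place 327 GB, 73 GB left
tape 2: place 114 GB, 126 GB left
tape 5: place 372 GB, 28 GB left

5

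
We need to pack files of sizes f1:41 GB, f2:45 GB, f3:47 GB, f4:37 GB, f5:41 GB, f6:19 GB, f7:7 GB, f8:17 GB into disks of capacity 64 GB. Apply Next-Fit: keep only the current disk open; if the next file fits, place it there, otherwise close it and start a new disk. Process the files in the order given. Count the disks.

6 disks

disk 1: place f1 (41 GB), 23 GB left
disk 2: place f2 (45 GB), 19 GB left
disk 3: place f3 (47 GB), 17 GB left
disk 4: place f4 (37 GB), 27 GB left
disk 5: place f5 (41 GB), 23 GB left
disk 5: place f6 (19 GB), 4 GB left
disk 6: place f7 (7 GB), 57 GB left
disk 6: place f8 (17 GB), 40 GB left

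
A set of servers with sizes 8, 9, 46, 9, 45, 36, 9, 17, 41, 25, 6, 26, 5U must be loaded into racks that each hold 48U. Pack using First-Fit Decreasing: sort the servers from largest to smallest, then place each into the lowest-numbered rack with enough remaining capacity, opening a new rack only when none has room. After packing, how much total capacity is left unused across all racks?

54

Sorted descending: 46, 45, 41, 36, 26, 25, 17, 9, 9, 9, 8, 6, 5.
Put 46U in rack 1; 2U remain.
Put 45U in rack 2; 3U remain.
Put 41U in rack 3; 7U remain.
Put 36U in rack 4; 12U remain.
Put 26U in rack 5; 22U remain.
Put 25U in rack 6; 23U remain.
Put 17U in rack 5; 5U remain.
Put 9U in rack 4; 3U remain.
Put 9U in rack 6; 14U remain.
Put 9U in rack 6; 5U remain.
Put 8U in rack 7; 40U remain.
Put 6U in rack 3; 1U remain.
Put 5U in rack 5; 0U remain.
7 racks × 48U = 336U; used 282U; unused 54U.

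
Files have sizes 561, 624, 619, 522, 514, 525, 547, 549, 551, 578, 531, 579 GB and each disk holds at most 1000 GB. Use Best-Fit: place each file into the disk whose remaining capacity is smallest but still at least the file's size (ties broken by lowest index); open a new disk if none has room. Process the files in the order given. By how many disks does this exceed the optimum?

0

Best-Fit: [561] [624] [619] [522] [514] [525] [547] [549] [551] [578] [531] [579] → 12 disks.
12 files exceed 500 GB (half the capacity), and no two of those can share a disk, so at least 12 disks are needed.
So 12 is already optimal.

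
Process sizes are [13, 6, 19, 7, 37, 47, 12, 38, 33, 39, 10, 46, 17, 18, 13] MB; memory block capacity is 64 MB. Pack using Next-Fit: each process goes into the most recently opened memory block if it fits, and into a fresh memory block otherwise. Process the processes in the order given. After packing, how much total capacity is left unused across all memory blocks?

157

Put 13 MB in memory block 1; 51 MB remain.
Put 6 MB in memory block 1; 45 MB remain.
Put 19 MB in memory block 1; 26 MB remain.
Put 7 MB in memory block 1; 19 MB remain.
Put 37 MB in memory block 2; 27 MB remain.
Put 47 MB in memory block 3; 17 MB remain.
Put 12 MB in memory block 3; 5 MB remain.
Put 38 MB in memory block 4; 26 MB remain.
Put 33 MB in memory block 5; 31 MB remain.
Put 39 MB in memory block 6; 25 MB remain.
Put 10 MB in memory block 6; 15 MB remain.
Put 46 MB in memory block 7; 18 MB remain.
Put 17 MB in memory block 7; 1 MB remain.
Put 18 MB in memory block 8; 46 MB remain.
Put 13 MB in memory block 8; 33 MB remain.
8 memory blocks × 64 MB = 512 MB; used 355 MB; unused 157 MB.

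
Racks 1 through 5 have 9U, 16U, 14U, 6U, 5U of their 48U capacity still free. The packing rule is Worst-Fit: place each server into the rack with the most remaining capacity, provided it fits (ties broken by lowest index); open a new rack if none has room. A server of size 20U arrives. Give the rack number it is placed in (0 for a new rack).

0

No rack has ≥ 20U free, so a new rack is opened.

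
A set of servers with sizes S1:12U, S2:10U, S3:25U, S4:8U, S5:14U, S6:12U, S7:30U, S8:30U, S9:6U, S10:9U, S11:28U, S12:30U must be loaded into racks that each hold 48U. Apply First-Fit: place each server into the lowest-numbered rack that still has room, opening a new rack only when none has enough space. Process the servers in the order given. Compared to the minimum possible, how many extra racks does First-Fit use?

1

First-Fit: [12,10,25] [8,14,12,6] [30,9] [30] [28] [30] → 6 racks.
Total size 214U; any packing needs at least ⌈214/48⌉ = 5 racks.
An optimal packing achieves that bound: [30,14] [30,12,6] [30,12] [28,10,9] [25,8] → 5 racks.
Excess: 6 − 5 = 1.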